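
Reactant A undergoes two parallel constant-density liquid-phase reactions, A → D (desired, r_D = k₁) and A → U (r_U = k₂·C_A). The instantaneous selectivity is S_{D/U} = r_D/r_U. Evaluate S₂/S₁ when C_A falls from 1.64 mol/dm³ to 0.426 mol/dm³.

3.85

S_{D/U} = (k₁/k₂)·C_A⁻¹, so S₂/S₁ = (C_{A,2}/C_{A,1})⁻¹.
= 1.64/0.426 = 3.85.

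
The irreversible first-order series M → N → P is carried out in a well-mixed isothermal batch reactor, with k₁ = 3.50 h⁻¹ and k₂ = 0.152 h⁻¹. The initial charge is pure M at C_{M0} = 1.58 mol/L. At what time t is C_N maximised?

0.937 h

For first-order series the maximum of C_N occurs at t_opt = ln(k₂/k₁)/(k₂−k₁).
= ln(0.152/3.50)/(0.152−3.50) = ln(0.04343)/-3.348 = -3.137/-3.348 = 0.937 h.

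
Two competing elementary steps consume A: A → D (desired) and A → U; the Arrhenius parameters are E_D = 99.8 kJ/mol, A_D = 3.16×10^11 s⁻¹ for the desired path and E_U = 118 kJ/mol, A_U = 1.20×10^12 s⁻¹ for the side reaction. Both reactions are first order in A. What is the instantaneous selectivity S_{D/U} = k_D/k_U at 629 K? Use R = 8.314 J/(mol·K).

With equal orders, S_{D/U} = k_D/k_U = (A_D/A_U)·exp[(E_U−E_D)/(RT)].
(E_U−E_D)/(RT) = (118−99.8)×10³/(8.314×629) = 18200/5230 = 3.480.
k_D/k_U = (3.16×10^11/1.20×10^12)·exp(3.480) = 0.2633 × 32.47 = 8.55.

8.55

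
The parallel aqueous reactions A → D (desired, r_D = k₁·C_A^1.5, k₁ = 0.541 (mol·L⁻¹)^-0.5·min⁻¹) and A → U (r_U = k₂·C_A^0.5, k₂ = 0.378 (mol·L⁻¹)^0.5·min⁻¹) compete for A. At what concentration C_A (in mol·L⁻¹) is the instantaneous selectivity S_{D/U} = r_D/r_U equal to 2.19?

S_{D/U} = (k₁/k₂)·C_A ⇒ C_A = S·k₂/k₁.
= 2.19×0.378/0.541 = 1.53 mol·L⁻¹.

1.53 mol·L⁻¹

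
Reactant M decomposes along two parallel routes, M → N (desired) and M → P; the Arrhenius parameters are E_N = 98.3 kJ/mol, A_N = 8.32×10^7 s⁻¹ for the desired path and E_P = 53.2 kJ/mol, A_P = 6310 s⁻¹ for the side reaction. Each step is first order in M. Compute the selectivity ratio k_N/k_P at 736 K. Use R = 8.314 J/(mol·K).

k_N/k_P = (A_N/A_P)·exp[−(E_N−E_P)/(RT)] = (A_N/A_P)·exp[(E_P−E_N)/(RT)].
(E_P−E_N)/(RT) = (53.2−98.3)×10³/(8.314×736) = -45100/6119 = -7.370.
k_N/k_P = (8.32×10^7/6310)·exp(-7.370) = 13185 × 6.296×10^-4 = 8.30.

8.30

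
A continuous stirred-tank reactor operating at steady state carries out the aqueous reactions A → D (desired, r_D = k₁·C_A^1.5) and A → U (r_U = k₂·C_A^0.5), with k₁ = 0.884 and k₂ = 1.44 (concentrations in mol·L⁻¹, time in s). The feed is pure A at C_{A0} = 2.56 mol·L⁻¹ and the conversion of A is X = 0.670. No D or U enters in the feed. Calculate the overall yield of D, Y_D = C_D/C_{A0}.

0.229

Exit C_A = C_{A0}(1−X) = 2.56×0.330 = 0.8448 mol·L⁻¹.
In a CSTR the entire volume is at exit conditions, so r_D = 0.884×0.8448^1.5 = 0.6864 and r_U = 1.44×0.8448^0.5 = 1.324.
Fraction of consumed A going to D: r_D/(r_D+r_U) = 0.3415.
C_D = 0.3415·C_{A0}·X = 0.3415×2.56×0.670 = 0.586 mol·L⁻¹; Y_D = C_D/C_{A0} = 0.229.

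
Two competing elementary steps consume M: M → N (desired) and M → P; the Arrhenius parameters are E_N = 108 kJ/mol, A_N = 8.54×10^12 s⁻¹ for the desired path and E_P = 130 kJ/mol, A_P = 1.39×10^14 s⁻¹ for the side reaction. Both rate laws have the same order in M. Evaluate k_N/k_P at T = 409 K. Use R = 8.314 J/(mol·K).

k_N/k_P = (A_N/A_P)·exp[−(E_N−E_P)/(RT)] = (A_N/A_P)·exp[(E_P−E_N)/(RT)].
(E_P−E_N)/(RT) = (130−108)×10³/(8.314×409) = 22000/3400 = 6.470.
k_N/k_P = (8.54×10^12/1.39×10^14)·exp(6.470) = 0.06144 × 645.3 = 39.6.
Since E_N < E_P, lowering the temperature improves selectivity toward N.

39.6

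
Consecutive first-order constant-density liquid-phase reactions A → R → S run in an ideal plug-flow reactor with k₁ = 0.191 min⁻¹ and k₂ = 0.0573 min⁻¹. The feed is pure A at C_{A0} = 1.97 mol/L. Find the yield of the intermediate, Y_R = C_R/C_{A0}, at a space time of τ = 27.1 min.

0.294

The intermediate concentration in a first-order A→B→C sequence is C_R = k₁C_{A0}(e^(−k₁τ) − e^(−k₂τ))/(k₂−k₁).
e^(−k₁τ) = e^(−0.191×27.1) = e^(−5.176) = 0.005650; e^(−k₂τ) = e^(−1.553) = 0.2116.
C_R = 0.191×1.97/(0.0573−0.191) × (0.005650−0.2116) = (-2.814)×(-0.2060) = 0.5797 mol/L.
Y_R = C_R/C_{A0} = 0.5797/1.97 = 0.294.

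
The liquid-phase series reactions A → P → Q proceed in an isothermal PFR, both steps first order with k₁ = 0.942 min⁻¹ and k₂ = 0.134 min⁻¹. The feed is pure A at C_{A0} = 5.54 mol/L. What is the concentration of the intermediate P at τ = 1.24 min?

Solving the coupled first-order balances gives C_P(τ) = [k₁/(k₂−k₁)]·C_{A0}·(e^(−k₁τ) − e^(−k₂τ)).
e^(−k₁τ) = e^(−0.942×1.24) = e^(−1.168) = 0.3110; e^(−k₂τ) = e^(−0.1662) = 0.8469.
C_P = 0.942×5.54/(0.134−0.942) × (0.3110−0.8469) = (-6.459)×(-0.5359) = 3.462 mol/L.

3.46 mol/L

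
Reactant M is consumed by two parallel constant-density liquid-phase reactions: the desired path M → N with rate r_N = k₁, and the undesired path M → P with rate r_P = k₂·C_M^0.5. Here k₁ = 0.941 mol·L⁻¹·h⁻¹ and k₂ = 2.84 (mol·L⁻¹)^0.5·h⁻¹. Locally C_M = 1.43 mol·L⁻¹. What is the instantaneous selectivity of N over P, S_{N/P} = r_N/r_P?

0.277

S_{N/P} = r_N/r_P = (k₁)/(k₂·C_M^0.5) = (k₁/k₂)·C_M^-0.5.
= (0.941) / (2.84×1.430^0.5) = 0.9410/3.396 = 0.277.
The undesired path is higher order in M, so low C_M (CSTR or dilute feed) favours N.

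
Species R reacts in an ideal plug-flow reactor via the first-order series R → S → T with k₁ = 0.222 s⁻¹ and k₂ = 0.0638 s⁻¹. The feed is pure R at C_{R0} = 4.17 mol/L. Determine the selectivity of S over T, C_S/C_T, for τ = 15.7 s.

For first-order series with pure R initially, C_S(τ) = k₁C_{R0}/(k₂−k₁)·(e^(−k₁τ) − e^(−k₂τ)).
e^(−k₁τ) = e^(−0.222×15.7) = e^(−3.485) = 0.03064; e^(−k₂τ) = e^(−1.002) = 0.3673.
C_S = 0.222×4.17/(0.0638−0.222) × (0.03064−0.3673) = (-5.852)×(-0.3366) = 1.970 mol/L.
C_R = C_{R0}e^(−k₁τ) = 0.1278 mol/L, so C_T = C_{R0}−C_R−C_S = 2.072 mol/L; C_S/C_T = 0.951.

0.951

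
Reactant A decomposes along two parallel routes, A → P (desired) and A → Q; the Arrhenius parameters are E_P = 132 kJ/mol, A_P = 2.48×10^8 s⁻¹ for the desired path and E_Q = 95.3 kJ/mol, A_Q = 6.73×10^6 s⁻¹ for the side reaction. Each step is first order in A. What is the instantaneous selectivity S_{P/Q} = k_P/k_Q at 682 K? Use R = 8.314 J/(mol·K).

k_P/k_Q = (A_P/A_Q)·exp[−(E_P−E_Q)/(RT)] = (A_P/A_Q)·exp[(E_Q−E_P)/(RT)].
(E_Q−E_P)/(RT) = (95.3−132)×10³/(8.314×682) = -36700/5670 = -6.472.
k_P/k_Q = (2.48×10^8/6.73×10^6)·exp(-6.472) = 36.85 × 0.001545 = 0.0569.

0.0569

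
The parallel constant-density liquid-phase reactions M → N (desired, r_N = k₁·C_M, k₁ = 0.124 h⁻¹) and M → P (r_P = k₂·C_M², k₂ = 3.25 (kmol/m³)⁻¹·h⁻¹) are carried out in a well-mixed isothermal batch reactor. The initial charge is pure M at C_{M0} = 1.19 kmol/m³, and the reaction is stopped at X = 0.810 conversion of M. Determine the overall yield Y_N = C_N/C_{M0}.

C_M = C_{M0}(1−X) = 0.2261 kmol/m³.
Along a PFR/batch, dC_N/dC_M = −r_N/(r_N+r_P) = −k₁/(k₁+k₂·C_M).
Integrating from C_{M0} to C_M: C_N = (0.124/3.25)·ln[(0.124+3.25·1.19)/(0.124+3.25·0.226)] = 0.03815·ln(3.991/0.8588) = 0.05862 kmol/m³.
Y_N = C_N/C_{M0} = 0.05862/1.19 = 0.0493.

0.0493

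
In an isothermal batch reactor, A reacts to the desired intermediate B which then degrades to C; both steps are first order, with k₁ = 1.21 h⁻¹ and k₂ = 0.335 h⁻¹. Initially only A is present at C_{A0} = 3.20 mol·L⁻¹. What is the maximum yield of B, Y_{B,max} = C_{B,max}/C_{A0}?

At the optimum, C_{B,max}/C_{A0} = (k₁/k₂)^[k₂/(k₂−k₁)].
= (1.21/0.335)^(0.335/(0.335−1.21)) = (3.612)^(-0.3829) = 0.6116.

0.612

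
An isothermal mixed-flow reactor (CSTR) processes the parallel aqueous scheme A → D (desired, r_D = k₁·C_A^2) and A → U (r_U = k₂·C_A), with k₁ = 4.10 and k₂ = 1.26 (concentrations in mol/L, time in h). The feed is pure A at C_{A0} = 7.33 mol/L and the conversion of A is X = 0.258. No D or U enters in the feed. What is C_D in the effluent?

Exit C_A = C_{A0}(1−X) = 7.33×0.742 = 5.439 mol/L.
In a CSTR the entire volume is at exit conditions, so r_D = 4.10×5.439^2 = 121.3 and r_U = 1.26×5.439 = 6.853.
Fraction of consumed A going to D: r_D/(r_D+r_U) = 0.9465.
C_D = 0.9465·C_{A0}·X = 0.9465×7.33×0.258 = 1.79 mol/L.

1.79 mol/L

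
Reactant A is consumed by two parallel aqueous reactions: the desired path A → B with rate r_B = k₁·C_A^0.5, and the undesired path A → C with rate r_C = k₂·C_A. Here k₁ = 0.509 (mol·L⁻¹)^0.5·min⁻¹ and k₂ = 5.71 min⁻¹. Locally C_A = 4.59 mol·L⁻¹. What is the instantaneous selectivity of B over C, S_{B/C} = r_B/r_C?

S_{B/C} = r_B/r_C = (k₁·C_A^0.5)/(k₂·C_A) = (k₁/k₂)·C_A^-0.5.
= (0.509×4.590^0.5) / (5.71×4.590) = 1.090/26.21 = 0.0416.
The undesired path is higher order in A, so low C_A (CSTR or dilute feed) favours B.

0.0416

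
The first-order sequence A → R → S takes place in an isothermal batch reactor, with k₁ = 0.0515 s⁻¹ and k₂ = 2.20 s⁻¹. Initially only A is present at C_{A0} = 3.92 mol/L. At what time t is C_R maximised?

1.75 s

The intermediate peaks when r₁ = r₂, i.e. k₁e^(−k₁t) = k₂e^(−k₂t), giving t_opt = ln(k₂/k₁)/(k₂−k₁).
= ln(2.20/0.0515)/(2.20−0.0515) = ln(42.72)/2.149 = 3.755/2.149 = 1.75 s.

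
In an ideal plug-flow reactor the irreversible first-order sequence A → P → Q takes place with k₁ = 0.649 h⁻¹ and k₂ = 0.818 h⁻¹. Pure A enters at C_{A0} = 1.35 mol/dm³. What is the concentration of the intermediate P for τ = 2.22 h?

The intermediate concentration in a first-order A→B→C sequence is C_P = k₁C_{A0}(e^(−k₁τ) − e^(−k₂τ))/(k₂−k₁).
e^(−k₁τ) = e^(−0.649×2.22) = e^(−1.441) = 0.2367; e^(−k₂τ) = e^(−1.816) = 0.1627.
C_P = 0.649×1.35/(0.818−0.649) × (0.2367−0.1627) = 5.184×0.07406 = 0.3840 mol/dm³.

0.384 mol/dm³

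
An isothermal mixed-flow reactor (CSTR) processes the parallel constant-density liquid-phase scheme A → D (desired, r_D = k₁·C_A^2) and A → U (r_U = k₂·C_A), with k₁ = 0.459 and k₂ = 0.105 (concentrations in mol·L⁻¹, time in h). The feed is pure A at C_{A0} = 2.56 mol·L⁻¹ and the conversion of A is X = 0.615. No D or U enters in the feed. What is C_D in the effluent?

Exit C_A = C_{A0}(1−X) = 2.56×0.385 = 0.9856 mol·L⁻¹.
Rates in a CSTR are evaluated at the outlet concentration: r_D = 0.459×0.9856^2 = 0.4459, r_U = 0.105×0.9856 = 0.1035.
Fraction of consumed A going to D: r_D/(r_D+r_U) = 0.8116.
C_D = 0.8116·C_{A0}·X = 0.8116×2.56×0.615 = 1.28 mol·L⁻¹.

1.28 mol·L⁻¹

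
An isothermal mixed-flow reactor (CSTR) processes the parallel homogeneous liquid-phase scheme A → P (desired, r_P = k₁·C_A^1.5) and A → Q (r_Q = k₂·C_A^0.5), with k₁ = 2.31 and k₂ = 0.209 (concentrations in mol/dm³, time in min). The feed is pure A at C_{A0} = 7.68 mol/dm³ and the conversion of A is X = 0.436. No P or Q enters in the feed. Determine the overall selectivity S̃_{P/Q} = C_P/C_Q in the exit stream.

47.9

Exit C_A = C_{A0}(1−X) = 7.68×0.564 = 4.332 mol/dm³.
Rates in a CSTR are evaluated at the outlet concentration: r_P = 2.31×4.332^1.5 = 20.82, r_Q = 0.209×4.332^0.5 = 0.4350.
Overall selectivity = C_P/C_Q = r_Pτ/(r_Qτ) = r_P/r_Q = 47.9.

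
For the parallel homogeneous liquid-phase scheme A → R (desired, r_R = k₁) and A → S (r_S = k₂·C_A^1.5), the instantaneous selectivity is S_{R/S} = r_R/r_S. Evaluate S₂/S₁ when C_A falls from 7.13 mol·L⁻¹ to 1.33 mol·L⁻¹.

12.4

S_{R/S} = (k₁/k₂)·C_A^-1.5, so S₂/S₁ = (C_{A,2}/C_{A,1})^-1.5.
= (1.33/7.13)^(-1.5) = (0.1865)^(-1.5) = 12.4.
Selectivity toward R rises as C_A falls — low-concentration operation is favoured.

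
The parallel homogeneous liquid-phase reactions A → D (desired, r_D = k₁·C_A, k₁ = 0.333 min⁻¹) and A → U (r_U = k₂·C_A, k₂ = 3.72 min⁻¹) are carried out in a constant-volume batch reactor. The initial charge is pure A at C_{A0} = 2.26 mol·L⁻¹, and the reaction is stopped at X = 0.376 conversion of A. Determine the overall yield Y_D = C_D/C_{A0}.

C_A = C_{A0}(1−X) = 1.410 mol·L⁻¹.
Both paths are first order in A, so the instantaneous fraction to D is constant: dC_D/d(−C_A) = k₁/(k₁+k₂) = 0.08216.
C_D = 0.08216·(C_{A0}−C_A) = 0.08216×0.8498 = 0.0698 mol·L⁻¹.
Y_D = C_D/C_{A0} = 0.06982/2.26 = 0.0309.

0.0309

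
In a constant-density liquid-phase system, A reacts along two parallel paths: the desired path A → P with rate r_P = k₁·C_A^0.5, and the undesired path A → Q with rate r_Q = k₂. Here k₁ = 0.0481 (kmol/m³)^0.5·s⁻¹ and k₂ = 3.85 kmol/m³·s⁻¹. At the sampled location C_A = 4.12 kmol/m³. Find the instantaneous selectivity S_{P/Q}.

0.0254

S_{P/Q} = r_P/r_Q = (k₁·C_A^0.5)/(k₂) = (k₁/k₂)·C_A^0.5.
= (0.0481×4.120^0.5) / (3.85) = 0.09763/3.850 = 0.0254.
Since the desired path is higher order in A, keeping C_A high (PFR or concentrated feed) favours P.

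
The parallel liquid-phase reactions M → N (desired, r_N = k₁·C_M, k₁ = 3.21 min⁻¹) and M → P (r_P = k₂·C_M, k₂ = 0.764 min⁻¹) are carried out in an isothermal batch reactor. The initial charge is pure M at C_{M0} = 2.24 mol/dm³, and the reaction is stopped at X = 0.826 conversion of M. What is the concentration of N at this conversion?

C_M = C_{M0}(1−X) = 0.3898 mol/dm³.
Both paths are first order in M, so the instantaneous fraction to N is constant: dC_N/d(−C_M) = k₁/(k₁+k₂) = 0.8078.
C_N = 0.8078·(C_{M0}−C_M) = 0.8078×1.850 = 1.49 mol/dm³.

1.49 mol/dm³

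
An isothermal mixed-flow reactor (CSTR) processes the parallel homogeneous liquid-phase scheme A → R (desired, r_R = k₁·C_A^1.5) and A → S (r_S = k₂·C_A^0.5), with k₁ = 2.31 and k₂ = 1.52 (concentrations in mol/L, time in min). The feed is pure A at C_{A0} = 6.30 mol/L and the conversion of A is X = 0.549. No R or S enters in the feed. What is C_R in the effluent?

Exit C_A = C_{A0}(1−X) = 6.30×0.451 = 2.841 mol/L.
In a CSTR the entire volume is at exit conditions, so r_R = 2.31×2.841^1.5 = 11.06 and r_S = 1.52×2.841^0.5 = 2.562.
Fraction of consumed A going to R: r_R/(r_R+r_S) = 0.8120.
C_R = 0.8120·C_{A0}·X = 0.8120×6.30×0.549 = 2.81 mol/L.

2.81 mol/L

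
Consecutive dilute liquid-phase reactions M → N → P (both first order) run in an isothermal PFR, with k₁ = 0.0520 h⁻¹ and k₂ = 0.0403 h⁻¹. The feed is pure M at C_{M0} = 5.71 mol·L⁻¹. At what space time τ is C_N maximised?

The intermediate peaks when r₁ = r₂, i.e. k₁e^(−k₁τ) = k₂e^(−k₂τ), giving τ_opt = ln(k₂/k₁)/(k₂−k₁).
= ln(0.0403/0.0520)/(0.0403−0.0520) = ln(0.7750)/-0.01170 = -0.2549/-0.01170 = 21.8 h.

21.8 h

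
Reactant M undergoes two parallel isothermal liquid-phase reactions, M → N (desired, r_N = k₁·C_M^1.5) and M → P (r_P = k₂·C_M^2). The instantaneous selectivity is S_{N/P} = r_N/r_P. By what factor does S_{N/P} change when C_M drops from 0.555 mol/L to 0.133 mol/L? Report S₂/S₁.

S_{N/P} = (k₁/k₂)·C_M^-0.5, so S₂/S₁ = (C_{M,2}/C_{M,1})^-0.5.
= (0.133/0.555)^(-0.5) = (0.2396)^(-0.5) = 2.04.

2.04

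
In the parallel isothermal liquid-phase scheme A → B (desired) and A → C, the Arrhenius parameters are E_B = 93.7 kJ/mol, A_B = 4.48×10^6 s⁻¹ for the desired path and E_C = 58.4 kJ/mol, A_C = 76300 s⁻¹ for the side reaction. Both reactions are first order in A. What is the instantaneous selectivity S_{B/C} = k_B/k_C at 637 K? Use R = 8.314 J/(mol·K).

Since both paths have the same order in A, the concentration cancels and S_{B/C} = k_B/k_C = (A_B/A_C)·exp[(E_C−E_B)/(RT)].
(E_C−E_B)/(RT) = (58.4−93.7)×10³/(8.314×637) = -35300/5296 = -6.665.
k_B/k_C = (4.48×10^6/76300)·exp(-6.665) = 58.72 × 0.001274 = 0.0748.
Since E_B > E_C, raising the temperature improves selectivity toward B.

0.0748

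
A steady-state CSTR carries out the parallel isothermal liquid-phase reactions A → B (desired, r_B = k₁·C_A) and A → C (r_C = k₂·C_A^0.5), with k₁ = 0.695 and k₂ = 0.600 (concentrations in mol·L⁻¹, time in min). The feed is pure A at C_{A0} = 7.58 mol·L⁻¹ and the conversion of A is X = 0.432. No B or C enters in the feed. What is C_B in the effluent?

Exit C_A = C_{A0}(1−X) = 7.58×0.568 = 4.305 mol·L⁻¹.
In a CSTR the entire volume is at exit conditions, so r_B = 0.695×4.305 = 2.992 and r_C = 0.600×4.305^0.5 = 1.245.
Fraction of consumed A going to B: r_B/(r_B+r_C) = 0.7062.
C_B = 0.7062·C_{A0}·X = 0.7062×7.58×0.432 = 2.31 mol·L⁻¹.

2.31 mol·L⁻¹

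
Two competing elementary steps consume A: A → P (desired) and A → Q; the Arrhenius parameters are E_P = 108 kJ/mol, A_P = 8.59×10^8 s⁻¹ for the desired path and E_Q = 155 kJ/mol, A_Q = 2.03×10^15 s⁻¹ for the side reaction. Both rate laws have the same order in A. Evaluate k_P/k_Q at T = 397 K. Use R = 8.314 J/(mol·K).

0.647

Since both paths have the same order in A, the concentration cancels and S_{P/Q} = k_P/k_Q = (A_P/A_Q)·exp[(E_Q−E_P)/(RT)].
(E_Q−E_P)/(RT) = (155−108)×10³/(8.314×397) = 47000/3301 = 14.24.
k_P/k_Q = (8.59×10^8/2.03×10^15)·exp(14.24) = 4.232×10^-7 × 1.528×10^6 = 0.647.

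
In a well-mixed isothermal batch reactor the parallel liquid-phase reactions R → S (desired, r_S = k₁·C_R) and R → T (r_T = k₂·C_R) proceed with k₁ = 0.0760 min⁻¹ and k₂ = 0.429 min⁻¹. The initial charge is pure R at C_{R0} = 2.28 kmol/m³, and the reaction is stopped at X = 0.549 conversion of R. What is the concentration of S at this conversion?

C_R = C_{R0}(1−X) = 1.028 kmol/m³.
Both paths are first order in R, so the instantaneous fraction to S is constant: dC_S/d(−C_R) = k₁/(k₁+k₂) = 0.1505.
C_S = 0.1505·(C_{R0}−C_R) = 0.1505×1.252 = 0.188 kmol/m³.

0.188 kmol/m³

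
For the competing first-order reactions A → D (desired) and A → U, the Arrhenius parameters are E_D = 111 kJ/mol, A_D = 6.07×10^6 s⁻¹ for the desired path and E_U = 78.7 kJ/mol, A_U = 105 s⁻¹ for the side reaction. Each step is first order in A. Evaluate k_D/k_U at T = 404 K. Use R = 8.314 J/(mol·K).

k_D/k_U = (A_D/A_U)·exp[−(E_D−E_U)/(RT)] = (A_D/A_U)·exp[(E_U−E_D)/(RT)].
(E_U−E_D)/(RT) = (78.7−111)×10³/(8.314×404) = -32300/3359 = -9.616.
k_D/k_U = (6.07×10^6/105)·exp(-9.616) = 57810 × 6.663×10^-5 = 3.85.
Since E_D > E_U, raising the temperature improves selectivity toward D.

3.85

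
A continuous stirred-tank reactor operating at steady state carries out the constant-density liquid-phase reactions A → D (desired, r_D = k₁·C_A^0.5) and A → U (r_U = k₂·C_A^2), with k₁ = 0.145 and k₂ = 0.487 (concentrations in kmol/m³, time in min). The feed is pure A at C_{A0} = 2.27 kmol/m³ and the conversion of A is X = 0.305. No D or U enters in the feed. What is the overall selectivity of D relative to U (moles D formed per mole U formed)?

0.150

Exit C_A = C_{A0}(1−X) = 2.27×0.695 = 1.578 kmol/m³.
In a CSTR the entire volume is at exit conditions, so r_D = 0.145×1.578^0.5 = 0.1821 and r_U = 0.487×1.578^2 = 1.212.
Overall selectivity = C_D/C_U = r_Dτ/(r_Uτ) = r_D/r_U = 0.150.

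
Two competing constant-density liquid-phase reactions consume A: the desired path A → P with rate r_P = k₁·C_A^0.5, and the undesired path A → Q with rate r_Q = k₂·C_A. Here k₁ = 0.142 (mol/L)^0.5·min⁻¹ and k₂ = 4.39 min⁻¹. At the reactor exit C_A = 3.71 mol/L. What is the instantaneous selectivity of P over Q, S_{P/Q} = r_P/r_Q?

0.0168

S_{P/Q} = r_P/r_Q = (k₁·C_A^0.5)/(k₂·C_A) = (k₁/k₂)·C_A^-0.5.
= (0.142×3.710^0.5) / (4.39×3.710) = 0.2735/16.29 = 0.0168.
The undesired path is higher order in A, so low C_A (CSTR or dilute feed) favours P.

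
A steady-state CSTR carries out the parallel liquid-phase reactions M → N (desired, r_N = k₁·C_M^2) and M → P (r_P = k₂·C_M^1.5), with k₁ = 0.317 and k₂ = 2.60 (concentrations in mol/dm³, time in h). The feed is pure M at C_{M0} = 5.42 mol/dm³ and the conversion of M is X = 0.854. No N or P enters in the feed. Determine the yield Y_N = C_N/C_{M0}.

Exit C_M = C_{M0}(1−X) = 5.42×0.146 = 0.7913 mol/dm³.
In a CSTR the entire volume is at exit conditions, so r_N = 0.317×0.7913^2 = 0.1985 and r_P = 2.60×0.7913^1.5 = 1.830.
Fraction of consumed M going to N: r_N/(r_N+r_P) = 0.09785.
C_N = 0.09785·C_{M0}·X = 0.09785×5.42×0.854 = 0.453 mol/dm³; Y_N = C_N/C_{M0} = 0.0836.

0.0836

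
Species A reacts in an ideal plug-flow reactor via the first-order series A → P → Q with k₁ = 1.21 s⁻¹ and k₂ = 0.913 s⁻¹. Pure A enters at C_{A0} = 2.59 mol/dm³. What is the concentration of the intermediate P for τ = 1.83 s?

For first-order series with pure A initially, C_P(τ) = k₁C_{A0}/(k₂−k₁)·(e^(−k₁τ) − e^(−k₂τ)).
e^(−k₁τ) = e^(−1.21×1.83) = e^(−2.214) = 0.1092; e^(−k₂τ) = e^(−1.671) = 0.1881.
C_P = 1.21×2.59/(0.913−1.21) × (0.1092−0.1881) = (-10.55)×(-0.07887) = 0.8322 mol/dm³.

0.832 mol/dm³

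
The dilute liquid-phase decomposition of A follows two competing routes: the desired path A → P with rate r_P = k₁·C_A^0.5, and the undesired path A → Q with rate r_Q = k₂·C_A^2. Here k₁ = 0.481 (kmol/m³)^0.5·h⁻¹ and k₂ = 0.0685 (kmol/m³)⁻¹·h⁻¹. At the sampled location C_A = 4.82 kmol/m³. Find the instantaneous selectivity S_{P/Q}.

0.664

S_{P/Q} = r_P/r_Q = (k₁·C_A^0.5)/(k₂·C_A^2) = (k₁/k₂)·C_A^-1.5.
= (0.481×4.820^0.5) / (0.0685×4.820^2) = 1.056/1.591 = 0.664.
The undesired path is higher order in A, so low C_A (CSTR or dilute feed) favours P.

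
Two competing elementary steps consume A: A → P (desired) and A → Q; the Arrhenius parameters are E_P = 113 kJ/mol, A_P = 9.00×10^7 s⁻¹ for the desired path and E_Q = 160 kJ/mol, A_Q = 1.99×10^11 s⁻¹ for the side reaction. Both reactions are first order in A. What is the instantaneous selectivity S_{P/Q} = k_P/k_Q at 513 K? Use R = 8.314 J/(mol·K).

With equal orders, S_{P/Q} = k_P/k_Q = (A_P/A_Q)·exp[(E_Q−E_P)/(RT)].
(E_Q−E_P)/(RT) = (160−113)×10³/(8.314×513) = 47000/4265 = 11.02.
k_P/k_Q = (9.00×10^7/1.99×10^11)·exp(11.02) = 4.523×10^-4 × 61066 = 27.6.

27.6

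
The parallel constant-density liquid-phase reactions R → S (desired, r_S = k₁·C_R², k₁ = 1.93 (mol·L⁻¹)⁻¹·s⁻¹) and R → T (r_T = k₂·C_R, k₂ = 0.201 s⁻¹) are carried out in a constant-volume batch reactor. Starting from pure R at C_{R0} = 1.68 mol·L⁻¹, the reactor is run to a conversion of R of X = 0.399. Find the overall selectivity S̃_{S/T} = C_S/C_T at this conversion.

C_R = C_{R0}(1−X) = 1.010 mol·L⁻¹.
Along a PFR/batch, dC_T/dC_R = −r_T/(r_S+r_T) = −k₂/(k₂+k₁·C_R).
Integrating from C_{R0} to C_R: C_T = (0.201/1.93)·ln[(0.201+1.93·1.68)/(0.201+1.93·1.01)] = 0.1041·ln(3.443/2.150) = 0.04907 mol·L⁻¹.
Then C_S = (C_{R0}−C_R) − C_T = 0.6703 − 0.04907 = 0.6213 mol·L⁻¹.
S̃_{S/T} = C_S/C_T = 0.6213/0.04907 = 12.7.

12.7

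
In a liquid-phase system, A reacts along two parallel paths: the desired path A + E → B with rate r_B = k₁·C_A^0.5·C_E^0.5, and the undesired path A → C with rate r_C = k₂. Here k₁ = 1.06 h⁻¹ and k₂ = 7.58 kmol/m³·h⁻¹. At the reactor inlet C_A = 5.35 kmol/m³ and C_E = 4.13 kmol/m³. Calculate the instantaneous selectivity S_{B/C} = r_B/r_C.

S_{B/C} = r_B/r_C = (k₁·C_A^0.5·C_E^0.5)/(k₂) = (k₁/k₂)·C_A^0.5·C_E^0.5.
= (1.06×5.350^0.5×4.130^0.5) / (7.58) = 4.983/7.580 = 0.657.

0.657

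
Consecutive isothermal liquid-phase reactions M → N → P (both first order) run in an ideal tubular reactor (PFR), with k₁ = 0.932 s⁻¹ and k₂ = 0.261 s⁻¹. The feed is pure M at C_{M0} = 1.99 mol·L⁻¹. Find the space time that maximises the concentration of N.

1.90 s

For first-order series the maximum of C_N occurs at τ_opt = ln(k₂/k₁)/(k₂−k₁).
= ln(0.261/0.932)/(0.261−0.932) = ln(0.2800)/-0.6710 = -1.273/-0.6710 = 1.90 s.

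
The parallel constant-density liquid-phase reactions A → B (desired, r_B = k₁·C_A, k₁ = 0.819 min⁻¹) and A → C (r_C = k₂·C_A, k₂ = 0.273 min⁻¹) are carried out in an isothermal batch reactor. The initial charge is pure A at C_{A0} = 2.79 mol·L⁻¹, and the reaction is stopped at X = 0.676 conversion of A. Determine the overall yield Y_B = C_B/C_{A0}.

0.507

C_A = C_{A0}(1−X) = 0.9040 mol·L⁻¹.
Both paths are first order in A, so the instantaneous fraction to B is constant: dC_B/d(−C_A) = k₁/(k₁+k₂) = 0.7500.
C_B = 0.7500·(C_{A0}−C_A) = 0.7500×1.886 = 1.41 mol·L⁻¹.
Y_B = C_B/C_{A0} = 1.415/2.79 = 0.507.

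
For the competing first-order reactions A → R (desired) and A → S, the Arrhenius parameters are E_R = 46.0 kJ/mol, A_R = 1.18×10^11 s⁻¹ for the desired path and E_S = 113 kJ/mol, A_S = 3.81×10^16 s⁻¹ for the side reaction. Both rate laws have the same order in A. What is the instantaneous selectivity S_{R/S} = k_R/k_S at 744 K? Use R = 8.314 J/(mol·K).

Since both paths have the same order in A, the concentration cancels and S_{R/S} = k_R/k_S = (A_R/A_S)·exp[(E_S−E_R)/(RT)].
(E_S−E_R)/(RT) = (113−46.0)×10³/(8.314×744) = 67000/6186 = 10.83.
k_R/k_S = (1.18×10^11/3.81×10^16)·exp(10.83) = 3.097×10^-6 × 50594 = 0.157.
Since E_R < E_S, lowering the temperature improves selectivity toward R.

0.157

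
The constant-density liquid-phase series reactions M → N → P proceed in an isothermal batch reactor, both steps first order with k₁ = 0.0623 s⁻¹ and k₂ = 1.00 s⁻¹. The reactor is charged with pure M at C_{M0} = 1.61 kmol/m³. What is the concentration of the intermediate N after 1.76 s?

0.0775 kmol/m³

Solving the coupled first-order balances gives C_N(t) = [k₁/(k₂−k₁)]·C_{M0}·(e^(−k₁t) − e^(−k₂t)).
e^(−k₁t) = e^(−0.0623×1.76) = e^(−0.1096) = 0.8961; e^(−k₂t) = e^(−1.760) = 0.1720.
C_N = 0.0623×1.61/(1.00−0.0623) × (0.8961−0.1720) = 0.1070×0.7241 = 0.07746 kmol/m³.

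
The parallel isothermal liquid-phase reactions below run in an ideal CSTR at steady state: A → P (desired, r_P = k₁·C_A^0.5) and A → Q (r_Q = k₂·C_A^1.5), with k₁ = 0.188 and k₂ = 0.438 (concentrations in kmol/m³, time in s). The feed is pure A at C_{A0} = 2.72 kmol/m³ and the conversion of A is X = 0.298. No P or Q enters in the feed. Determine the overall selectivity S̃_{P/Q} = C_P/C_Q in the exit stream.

Exit C_A = C_{A0}(1−X) = 2.72×0.702 = 1.909 kmol/m³.
Rates in a CSTR are evaluated at the outlet concentration: r_P = 0.188×1.909^0.5 = 0.2598, r_Q = 0.438×1.909^1.5 = 1.156.
Overall selectivity = C_P/C_Q = r_Pτ/(r_Qτ) = r_P/r_Q = 0.225.

0.225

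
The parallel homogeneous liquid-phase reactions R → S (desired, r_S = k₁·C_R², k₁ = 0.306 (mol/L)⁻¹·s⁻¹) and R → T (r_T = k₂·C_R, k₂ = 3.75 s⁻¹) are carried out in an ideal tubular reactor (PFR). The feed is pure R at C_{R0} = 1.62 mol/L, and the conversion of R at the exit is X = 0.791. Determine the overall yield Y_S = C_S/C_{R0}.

C_R = C_{R0}(1−X) = 0.3386 mol/L.
Along a PFR/batch, dC_T/dC_R = −r_T/(r_S+r_T) = −k₂/(k₂+k₁·C_R).
Integrating from C_{R0} to C_R: C_T = (3.75/0.306)·ln[(3.75+0.306·1.62)/(3.75+0.306·0.339)] = 12.25·ln(4.246/3.854) = 1.188 mol/L.
Then C_S = (C_{R0}−C_R) − C_T = 1.281 − 1.188 = 0.09389 mol/L.
Y_S = C_S/C_{R0} = 0.09389/1.62 = 0.0580.

0.0580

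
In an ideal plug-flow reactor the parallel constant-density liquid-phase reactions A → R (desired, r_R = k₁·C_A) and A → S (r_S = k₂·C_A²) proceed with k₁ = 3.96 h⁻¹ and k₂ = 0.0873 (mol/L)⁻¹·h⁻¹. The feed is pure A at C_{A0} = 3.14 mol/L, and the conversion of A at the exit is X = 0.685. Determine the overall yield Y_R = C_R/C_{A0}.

0.655

C_A = C_{A0}(1−X) = 0.9891 mol/L.
Along a PFR/batch, dC_R/dC_A = −r_R/(r_R+r_S) = −k₁/(k₁+k₂·C_A).
Integrating from C_{A0} to C_A: C_R = (3.96/0.0873)·ln[(3.96+0.0873·3.14)/(3.96+0.0873·0.989)] = 45.36·ln(4.234/4.046) = 2.058 mol/L.
Y_R = C_R/C_{A0} = 2.058/3.14 = 0.655.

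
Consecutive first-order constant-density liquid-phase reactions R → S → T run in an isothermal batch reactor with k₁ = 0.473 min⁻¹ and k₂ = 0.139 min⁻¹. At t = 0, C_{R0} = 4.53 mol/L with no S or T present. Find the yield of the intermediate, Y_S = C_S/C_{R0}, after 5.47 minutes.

0.556

For first-order series with pure R initially, C_S(t) = k₁C_{R0}/(k₂−k₁)·(e^(−k₁t) − e^(−k₂t)).
e^(−k₁t) = e^(−0.473×5.47) = e^(−2.587) = 0.07522; e^(−k₂t) = e^(−0.7603) = 0.4675.
C_S = 0.473×4.53/(0.139−0.473) × (0.07522−0.4675) = (-6.415)×(-0.3923) = 2.517 mol/L.
Y_S = C_S/C_{R0} = 2.517/4.53 = 0.556.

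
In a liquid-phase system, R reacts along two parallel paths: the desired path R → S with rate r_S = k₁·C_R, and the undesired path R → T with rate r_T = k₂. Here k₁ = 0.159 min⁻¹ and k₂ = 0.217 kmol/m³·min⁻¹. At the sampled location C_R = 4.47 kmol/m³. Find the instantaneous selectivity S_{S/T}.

S_{S/T} = r_S/r_T = (k₁·C_R)/(k₂) = (k₁/k₂)·C_R.
= (0.159×4.470) / (0.217) = 0.7107/0.2170 = 3.28.
Since the desired path is higher order in R, keeping C_R high (PFR or concentrated feed) favours S.

3.28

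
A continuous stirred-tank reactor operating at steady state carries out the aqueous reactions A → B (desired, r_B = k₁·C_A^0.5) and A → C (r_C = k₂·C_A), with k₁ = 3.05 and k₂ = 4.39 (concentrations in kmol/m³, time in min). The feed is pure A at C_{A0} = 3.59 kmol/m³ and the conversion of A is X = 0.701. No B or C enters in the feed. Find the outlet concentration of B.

1.01 kmol/m³

Exit C_A = C_{A0}(1−X) = 3.59×0.299 = 1.073 kmol/m³.
In a CSTR the entire volume is at exit conditions, so r_B = 3.05×1.073^0.5 = 3.160 and r_C = 4.39×1.073 = 4.712.
Fraction of consumed A going to B: r_B/(r_B+r_C) = 0.4014.
C_B = 0.4014·C_{A0}·X = 0.4014×3.59×0.701 = 1.01 kmol/m³.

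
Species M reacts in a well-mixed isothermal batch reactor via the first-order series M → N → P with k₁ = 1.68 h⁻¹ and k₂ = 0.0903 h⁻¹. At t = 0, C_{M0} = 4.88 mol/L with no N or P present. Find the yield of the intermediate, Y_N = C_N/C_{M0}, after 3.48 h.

The intermediate concentration in a first-order A→B→C sequence is C_N = k₁C_{M0}(e^(−k₁t) − e^(−k₂t))/(k₂−k₁).
e^(−k₁t) = e^(−1.68×3.48) = e^(−5.846) = 0.002890; e^(−k₂t) = e^(−0.3142) = 0.7303.
C_N = 1.68×4.88/(0.0903−1.68) × (0.002890−0.7303) = (-5.157)×(-0.7275) = 3.752 mol/L.
Y_N = C_N/C_{M0} = 3.752/4.88 = 0.769.

0.769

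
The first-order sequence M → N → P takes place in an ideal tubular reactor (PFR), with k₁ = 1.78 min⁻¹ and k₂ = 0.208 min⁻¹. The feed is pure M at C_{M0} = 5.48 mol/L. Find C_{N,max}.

4.12 mol/L

For a first-order series the maximum intermediate yield is C_{N,max}/C_{M0} = (k₁/k₂)^[k₂/(k₂−k₁)].
= (1.78/0.208)^(0.208/(0.208−1.78)) = (8.558)^(-0.1323) = 0.7527.
C_{N,max} = 0.7527×5.48 = 4.12 mol/L.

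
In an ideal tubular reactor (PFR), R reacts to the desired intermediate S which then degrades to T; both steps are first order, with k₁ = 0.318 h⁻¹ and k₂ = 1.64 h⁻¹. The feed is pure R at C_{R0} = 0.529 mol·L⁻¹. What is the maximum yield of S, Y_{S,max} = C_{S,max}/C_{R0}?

Evaluating C_S at τ_opt = ln(k₂/k₁)/(k₂−k₁) gives C_{S,max}/C_{R0} = (k₁/k₂)^[k₂/(k₂−k₁)].
= (0.318/1.64)^(1.64/(1.64−0.318)) = (0.1939)^(1.241) = 0.1307.

0.131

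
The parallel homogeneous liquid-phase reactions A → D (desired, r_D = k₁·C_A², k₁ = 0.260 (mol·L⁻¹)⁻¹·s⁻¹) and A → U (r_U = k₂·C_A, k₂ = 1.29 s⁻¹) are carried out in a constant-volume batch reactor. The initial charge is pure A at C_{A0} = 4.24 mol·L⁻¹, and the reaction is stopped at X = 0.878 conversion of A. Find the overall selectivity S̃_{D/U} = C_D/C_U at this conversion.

C_A = C_{A0}(1−X) = 0.5173 mol·L⁻¹.
Along a PFR/batch, dC_U/dC_A = −r_U/(r_D+r_U) = −k₂/(k₂+k₁·C_A).
Integrating from C_{A0} to C_A: C_U = (1.29/0.260)·ln[(1.29+0.260·4.24)/(1.29+0.260·0.517)] = 4.962·ln(2.392/1.424) = 2.572 mol·L⁻¹.
Then C_D = (C_{A0}−C_A) − C_U = 3.723 − 2.572 = 1.150 mol·L⁻¹.
S̃_{D/U} = C_D/C_U = 1.150/2.572 = 0.447.

0.447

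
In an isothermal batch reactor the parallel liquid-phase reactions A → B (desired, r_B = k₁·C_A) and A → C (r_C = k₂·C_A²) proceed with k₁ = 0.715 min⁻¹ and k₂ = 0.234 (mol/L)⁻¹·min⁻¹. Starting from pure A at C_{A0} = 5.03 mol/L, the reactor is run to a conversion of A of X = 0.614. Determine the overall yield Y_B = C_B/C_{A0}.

0.292

C_A = C_{A0}(1−X) = 1.942 mol/L.
Along a PFR/batch, dC_B/dC_A = −r_B/(r_B+r_C) = −k₁/(k₁+k₂·C_A).
Integrating from C_{A0} to C_A: C_B = (0.715/0.234)·ln[(0.715+0.234·5.03)/(0.715+0.234·1.94)] = 3.056·ln(1.892/1.169) = 1.470 mol/L.
Y_B = C_B/C_{A0} = 1.470/5.03 = 0.292.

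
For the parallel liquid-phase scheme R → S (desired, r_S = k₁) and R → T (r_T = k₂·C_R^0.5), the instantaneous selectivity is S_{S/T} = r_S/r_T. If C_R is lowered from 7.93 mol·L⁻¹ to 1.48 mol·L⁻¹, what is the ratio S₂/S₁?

S_{S/T} = (k₁/k₂)·C_R^-0.5, so S₂/S₁ = (C_{R,2}/C_{R,1})^-0.5.
= (1.48/7.93)^(-0.5) = (0.1866)^(-0.5) = 2.31.
Selectivity toward S rises as C_R falls — low-concentration operation is favoured.

2.31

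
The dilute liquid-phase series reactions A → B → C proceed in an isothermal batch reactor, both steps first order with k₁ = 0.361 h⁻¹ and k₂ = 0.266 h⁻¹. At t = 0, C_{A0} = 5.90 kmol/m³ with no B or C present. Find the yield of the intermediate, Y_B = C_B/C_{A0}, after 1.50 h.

For first-order series with pure A initially, C_B(t) = k₁C_{A0}/(k₂−k₁)·(e^(−k₁t) − e^(−k₂t)).
e^(−k₁t) = e^(−0.361×1.50) = e^(−0.5415) = 0.5819; e^(−k₂t) = e^(−0.3990) = 0.6710.
C_B = 0.361×5.90/(0.266−0.361) × (0.5819−0.6710) = (-22.42)×(-0.08912) = 1.998 kmol/m³.
Y_B = C_B/C_{A0} = 1.998/5.90 = 0.339.

0.339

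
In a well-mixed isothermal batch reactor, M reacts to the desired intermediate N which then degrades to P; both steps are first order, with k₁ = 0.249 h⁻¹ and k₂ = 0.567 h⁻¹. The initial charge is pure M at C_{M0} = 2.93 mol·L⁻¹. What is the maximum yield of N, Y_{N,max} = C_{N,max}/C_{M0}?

Evaluating C_N at t_opt = ln(k₂/k₁)/(k₂−k₁) gives C_{N,max}/C_{M0} = (k₁/k₂)^[k₂/(k₂−k₁)].
= (0.249/0.567)^(0.567/(0.567−0.249)) = (0.4392)^(1.783) = 0.2306.

0.231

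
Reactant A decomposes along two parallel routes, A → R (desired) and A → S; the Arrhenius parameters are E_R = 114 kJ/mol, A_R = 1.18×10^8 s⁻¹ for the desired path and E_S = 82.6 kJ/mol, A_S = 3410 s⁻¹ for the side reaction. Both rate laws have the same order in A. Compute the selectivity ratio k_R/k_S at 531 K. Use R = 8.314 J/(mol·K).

28.2

Since both paths have the same order in A, the concentration cancels and S_{R/S} = k_R/k_S = (A_R/A_S)·exp[(E_S−E_R)/(RT)].
(E_S−E_R)/(RT) = (82.6−114)×10³/(8.314×531) = -31400/4415 = -7.113.
k_R/k_S = (1.18×10^8/3410)·exp(-7.113) = 34604 × 8.148×10^-4 = 28.2.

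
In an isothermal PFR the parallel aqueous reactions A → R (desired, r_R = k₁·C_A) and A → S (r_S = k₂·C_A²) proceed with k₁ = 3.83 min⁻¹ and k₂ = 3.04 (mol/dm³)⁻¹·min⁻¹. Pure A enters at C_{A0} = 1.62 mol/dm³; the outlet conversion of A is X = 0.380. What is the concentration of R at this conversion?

C_A = C_{A0}(1−X) = 1.004 mol/dm³.
Along a PFR/batch, dC_R/dC_A = −r_R/(r_R+r_S) = −k₁/(k₁+k₂·C_A).
Integrating from C_{A0} to C_A: C_R = (3.83/3.04)·ln[(3.83+3.04·1.62)/(3.83+3.04·1.00)] = 1.260·ln(8.755/6.883) = 0.3030 mol/dm³.

0.303 mol/dm³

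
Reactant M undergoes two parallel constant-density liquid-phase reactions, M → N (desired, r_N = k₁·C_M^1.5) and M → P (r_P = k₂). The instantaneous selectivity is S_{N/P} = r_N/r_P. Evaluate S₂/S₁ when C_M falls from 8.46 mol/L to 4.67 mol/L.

S_{N/P} = (k₁/k₂)·C_M^1.5, so S₂/S₁ = (C_{M,2}/C_{M,1})^1.5.
= (4.67/8.46)^1.5 = (0.5520)^1.5 = 0.410.
Selectivity toward N falls as C_M falls — high-concentration operation is favoured.

0.410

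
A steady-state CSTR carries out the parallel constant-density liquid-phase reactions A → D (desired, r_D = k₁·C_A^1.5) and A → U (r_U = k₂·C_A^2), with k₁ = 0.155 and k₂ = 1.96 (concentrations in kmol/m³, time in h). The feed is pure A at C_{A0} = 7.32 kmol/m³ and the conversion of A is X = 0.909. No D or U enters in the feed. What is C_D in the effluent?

0.588 kmol/m³

Exit C_A = C_{A0}(1−X) = 7.32×0.0910 = 0.6661 kmol/m³.
In a CSTR the entire volume is at exit conditions, so r_D = 0.155×0.6661^1.5 = 0.08427 and r_U = 1.96×0.6661^2 = 0.8697.
Fraction of consumed A going to D: r_D/(r_D+r_U) = 0.08834.
C_D = 0.08834·C_{A0}·X = 0.08834×7.32×0.909 = 0.588 kmol/m³.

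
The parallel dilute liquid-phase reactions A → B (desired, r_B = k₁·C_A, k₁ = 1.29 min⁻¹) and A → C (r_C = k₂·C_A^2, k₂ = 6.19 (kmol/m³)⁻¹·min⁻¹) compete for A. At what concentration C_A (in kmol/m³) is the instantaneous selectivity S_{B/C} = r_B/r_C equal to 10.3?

0.0202 kmol/m³

S_{B/C} = (k₁/k₂)·C_A⁻¹ ⇒ C_A = (S·k₂/k₁)^(-1).
= (10.3×6.19/1.29)^(-1) = (49.42)^(-1) = 0.0202 kmol/m³.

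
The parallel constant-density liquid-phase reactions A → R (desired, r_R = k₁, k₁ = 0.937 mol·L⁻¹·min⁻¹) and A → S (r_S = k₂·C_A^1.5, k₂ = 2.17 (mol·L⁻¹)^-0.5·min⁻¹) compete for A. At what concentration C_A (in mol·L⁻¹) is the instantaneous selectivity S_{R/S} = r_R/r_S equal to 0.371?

1.11 mol·L⁻¹

S_{R/S} = (k₁/k₂)·C_A^-1.5 ⇒ C_A = (S·k₂/k₁)^(1/(-1.5)).
= (0.371×2.17/0.937)^(-0.6667) = (0.8592)^(-0.6667) = 1.11 mol·L⁻¹.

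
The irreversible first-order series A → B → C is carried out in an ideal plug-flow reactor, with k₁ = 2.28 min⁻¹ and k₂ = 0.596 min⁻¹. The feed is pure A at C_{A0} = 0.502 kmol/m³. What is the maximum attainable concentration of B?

At the optimum, C_{B,max}/C_{A0} = (k₁/k₂)^[k₂/(k₂−k₁)].
= (2.28/0.596)^(0.596/(0.596−2.28)) = (3.826)^(-0.3539) = 0.6220.
C_{B,max} = 0.6220×0.502 = 0.312 kmol/m³.

0.312 kmol/m³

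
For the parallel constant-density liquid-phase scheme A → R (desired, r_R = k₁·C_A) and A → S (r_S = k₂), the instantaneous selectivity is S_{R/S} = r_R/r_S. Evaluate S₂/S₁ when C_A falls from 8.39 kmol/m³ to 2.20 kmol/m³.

S_{R/S} = (k₁/k₂)·C_A, so S₂/S₁ = (C_{A,2}/C_{A,1}).
= 2.20/8.39 = 0.262.
Selectivity toward R falls as C_A falls — high-concentration operation is favoured.

0.262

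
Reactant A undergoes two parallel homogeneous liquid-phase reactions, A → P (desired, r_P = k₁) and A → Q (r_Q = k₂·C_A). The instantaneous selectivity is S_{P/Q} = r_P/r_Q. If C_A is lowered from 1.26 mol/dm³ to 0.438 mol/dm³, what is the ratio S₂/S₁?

2.88

S_{P/Q} = (k₁/k₂)·C_A⁻¹, so S₂/S₁ = (C_{A,2}/C_{A,1})⁻¹.
= 1.26/0.438 = 2.88.
Selectivity toward P rises as C_A falls — low-concentration operation is favoured.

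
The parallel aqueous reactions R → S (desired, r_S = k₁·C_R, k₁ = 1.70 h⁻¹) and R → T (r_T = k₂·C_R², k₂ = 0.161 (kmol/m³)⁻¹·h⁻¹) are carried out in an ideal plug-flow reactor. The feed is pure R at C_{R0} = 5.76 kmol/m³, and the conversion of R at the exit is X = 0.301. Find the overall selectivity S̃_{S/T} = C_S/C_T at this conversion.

2.17

C_R = C_{R0}(1−X) = 4.026 kmol/m³.
Along a PFR/batch, dC_S/dC_R = −r_S/(r_S+r_T) = −k₁/(k₁+k₂·C_R).
Integrating from C_{R0} to C_R: C_S = (1.70/0.161)·ln[(1.70+0.161·5.76)/(1.70+0.161·4.03)] = 10.56·ln(2.627/2.348) = 1.186 kmol/m³.
C_T = (C_{R0}−C_R)−C_S = 0.5478 kmol/m³; S̃_{S/T} = 1.186/0.5478 = 2.17.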